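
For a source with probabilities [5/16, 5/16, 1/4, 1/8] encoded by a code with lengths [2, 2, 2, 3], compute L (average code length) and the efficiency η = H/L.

Average length L = Σ p_i × l_i = 2.1250 bits
Entropy H = 1.9238 bits
Efficiency η = H/L × 100% = 90.53%


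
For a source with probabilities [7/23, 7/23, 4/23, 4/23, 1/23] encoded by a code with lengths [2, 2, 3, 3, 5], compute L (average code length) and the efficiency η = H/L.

Average length L = Σ p_i × l_i = 2.4783 bits
Entropy H = 2.1191 bits
Efficiency η = H/L × 100% = 85.51%


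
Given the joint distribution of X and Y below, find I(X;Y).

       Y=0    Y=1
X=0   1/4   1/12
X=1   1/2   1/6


H(X) = 0.9183, H(Y) = 0.8113, H(X,Y) = 1.7296
I(X;Y) = H(X) + H(Y) - H(X,Y) = 0.0000 bits


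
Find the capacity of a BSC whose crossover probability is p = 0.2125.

For BSC with error probability p:
C = 1 - H(p) where H(p) is binary entropy
H(0.2125) = -0.2125 × log₂(0.2125) - 0.7875 × log₂(0.7875)
H(p) = 0.7462
C = 1 - 0.7462 = 0.2538 bits/use


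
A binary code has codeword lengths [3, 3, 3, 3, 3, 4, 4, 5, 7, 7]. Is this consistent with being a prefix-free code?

Kraft inequality: Σ 2^(-l_i) ≤ 1 for prefix-free code
Calculating: 2^(-3) + 2^(-3) + 2^(-3) + 2^(-3) + 2^(-3) + 2^(-4) + 2^(-4) + 2^(-5) + 2^(-7) + 2^(-7)
= 0.125 + 0.125 + 0.125 + 0.125 + 0.125 + 0.0625 + 0.0625 + 0.03125 + 0.0078125 + 0.0078125
= 0.7969
Since 0.7969 ≤ 1, prefix-free code exists


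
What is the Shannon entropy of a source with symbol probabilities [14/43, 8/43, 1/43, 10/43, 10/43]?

H(X) = -Σ p(x) log₂ p(x)
  -14/43 × log₂(14/43) = 0.5271
  -8/43 × log₂(8/43) = 0.4514
  -1/43 × log₂(1/43) = 0.1262
  -10/43 × log₂(10/43) = 0.4894
  -10/43 × log₂(10/43) = 0.4894
H(X) = 2.0834 bits


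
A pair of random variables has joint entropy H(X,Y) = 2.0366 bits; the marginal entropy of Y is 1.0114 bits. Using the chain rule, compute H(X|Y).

Chain rule: H(X,Y) = H(X|Y) + H(Y)
H(X|Y) = H(X,Y) - H(Y) = 2.0366 - 1.0114 = 1.0252 bits


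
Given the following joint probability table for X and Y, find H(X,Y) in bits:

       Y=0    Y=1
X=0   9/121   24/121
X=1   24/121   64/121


H(X,Y) = -Σ p(x,y) log₂ p(x,y)
  p(0,0)=9/121: -0.0744 × log₂(0.0744) = 0.2788
  p(0,1)=24/121: -0.1983 × log₂(0.1983) = 0.4629
  p(1,0)=24/121: -0.1983 × log₂(0.1983) = 0.4629
  p(1,1)=64/121: -0.5289 × log₂(0.5289) = 0.4860
H(X,Y) = 1.6907 bits


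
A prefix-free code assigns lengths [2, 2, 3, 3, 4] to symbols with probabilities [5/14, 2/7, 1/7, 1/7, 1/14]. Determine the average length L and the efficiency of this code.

Average length L = Σ p_i × l_i = 2.4286 bits
Entropy H = 2.1210 bits
Efficiency η = H/L × 100% = 87.33%


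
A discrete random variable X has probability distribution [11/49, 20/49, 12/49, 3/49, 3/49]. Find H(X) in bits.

H(X) = -Σ p(x) log₂ p(x)
  -11/49 × log₂(11/49) = 0.4838
  -20/49 × log₂(20/49) = 0.5277
  -12/49 × log₂(12/49) = 0.4971
  -3/49 × log₂(3/49) = 0.2467
  -3/49 × log₂(3/49) = 0.2467
H(X) = 2.0020 bits


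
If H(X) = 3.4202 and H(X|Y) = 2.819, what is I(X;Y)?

I(X;Y) = H(X) - H(X|Y)
I(X;Y) = 3.4202 - 2.819 = 0.6012 bits


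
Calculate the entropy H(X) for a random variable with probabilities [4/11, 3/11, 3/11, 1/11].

H(X) = -Σ p(x) log₂ p(x)
  -4/11 × log₂(4/11) = 0.5307
  -3/11 × log₂(3/11) = 0.5112
  -3/11 × log₂(3/11) = 0.5112
  -1/11 × log₂(1/11) = 0.3145
H(X) = 1.8676 bits


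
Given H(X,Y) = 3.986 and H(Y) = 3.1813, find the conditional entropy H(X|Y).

Chain rule: H(X,Y) = H(X|Y) + H(Y)
H(X|Y) = H(X,Y) - H(Y) = 3.986 - 3.1813 = 0.8047 bits


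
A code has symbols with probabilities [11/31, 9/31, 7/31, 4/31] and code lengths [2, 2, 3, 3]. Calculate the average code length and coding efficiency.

Average length L = Σ p_i × l_i = 2.3548 bits
Entropy H = 1.9144 bits
Efficiency η = H/L × 100% = 81.30%


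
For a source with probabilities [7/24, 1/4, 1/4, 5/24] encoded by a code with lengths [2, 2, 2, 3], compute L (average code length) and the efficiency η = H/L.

Average length L = Σ p_i × l_i = 2.2083 bits
Entropy H = 1.9899 bits
Efficiency η = H/L × 100% = 90.11%


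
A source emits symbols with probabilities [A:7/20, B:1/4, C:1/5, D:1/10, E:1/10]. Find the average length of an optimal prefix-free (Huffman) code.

Huffman tree construction:
Combine smallest probabilities repeatedly
Resulting codes:
  A: 11 (length 2)
  B: 10 (length 2)
  C: 00 (length 2)
  D: 010 (length 3)
  E: 011 (length 3)
Average length = Σ p(s) × length(s) = 2.2000 bits


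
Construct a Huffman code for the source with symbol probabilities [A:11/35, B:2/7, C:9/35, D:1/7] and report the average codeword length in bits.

Huffman tree construction:
Combine smallest probabilities repeatedly
Resulting codes:
  A: 11 (length 2)
  B: 10 (length 2)
  C: 01 (length 2)
  D: 00 (length 2)
Average length = Σ p(s) × length(s) = 2.0000 bits


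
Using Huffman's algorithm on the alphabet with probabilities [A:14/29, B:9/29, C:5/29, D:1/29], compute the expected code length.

Huffman tree construction:
Combine smallest probabilities repeatedly
Resulting codes:
  A: 0 (length 1)
  B: 11 (length 2)
  C: 101 (length 3)
  D: 100 (length 3)
Average length = Σ p(s) × length(s) = 1.7241 bits


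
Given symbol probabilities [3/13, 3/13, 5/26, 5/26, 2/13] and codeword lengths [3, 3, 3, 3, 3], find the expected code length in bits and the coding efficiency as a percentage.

Average length L = Σ p_i × l_i = 3.0000 bits
Entropy H = 2.3066 bits
Efficiency η = H/L × 100% = 76.89%


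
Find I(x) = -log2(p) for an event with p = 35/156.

Information content I(x) = -log₂(p(x))
I = -log₂(35/156) = -log₂(0.2244)
I = 2.1561 bits


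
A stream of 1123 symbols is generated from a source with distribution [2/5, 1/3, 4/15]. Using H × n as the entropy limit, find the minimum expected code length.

Entropy H = 1.5656 bits/symbol
Minimum bits = H × n = 1.5656 × 1123
= 1758.16 bits


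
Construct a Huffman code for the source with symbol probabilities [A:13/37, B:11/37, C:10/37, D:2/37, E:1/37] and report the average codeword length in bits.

Huffman tree construction:
Combine smallest probabilities repeatedly
Resulting codes:
  A: 11 (length 2)
  B: 10 (length 2)
  C: 01 (length 2)
  D: 001 (length 3)
  E: 000 (length 3)
Average length = Σ p(s) × length(s) = 2.0811 bits


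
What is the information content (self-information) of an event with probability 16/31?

Information content I(x) = -log₂(p(x))
I = -log₂(16/31) = -log₂(0.5161)
I = 0.9542 bits


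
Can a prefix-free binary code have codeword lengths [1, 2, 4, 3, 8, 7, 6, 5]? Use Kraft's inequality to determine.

Kraft inequality: Σ 2^(-l_i) ≤ 1 for prefix-free code
Calculating: 2^(-1) + 2^(-2) + 2^(-4) + 2^(-3) + 2^(-8) + 2^(-7) + 2^(-6) + 2^(-5)
= 0.5 + 0.25 + 0.0625 + 0.125 + 0.00390625 + 0.0078125 + 0.015625 + 0.03125
= 0.9961
Since 0.9961 ≤ 1, prefix-free code exists


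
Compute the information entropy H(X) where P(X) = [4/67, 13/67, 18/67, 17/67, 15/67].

H(X) = -Σ p(x) log₂ p(x)
  -4/67 × log₂(4/67) = 0.2428
  -13/67 × log₂(13/67) = 0.4590
  -18/67 × log₂(18/67) = 0.5094
  -17/67 × log₂(17/67) = 0.5020
  -15/67 × log₂(15/67) = 0.4834
H(X) = 2.1966 bits


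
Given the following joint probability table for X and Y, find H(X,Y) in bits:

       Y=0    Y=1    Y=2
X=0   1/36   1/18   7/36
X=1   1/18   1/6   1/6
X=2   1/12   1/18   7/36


H(X,Y) = -Σ p(x,y) log₂ p(x,y)
  p(0,0)=1/36: -0.0278 × log₂(0.0278) = 0.1436
  p(0,1)=1/18: -0.0556 × log₂(0.0556) = 0.2317
  p(0,2)=7/36: -0.1944 × log₂(0.1944) = 0.4594
  p(1,0)=1/18: -0.0556 × log₂(0.0556) = 0.2317
  p(1,1)=1/6: -0.1667 × log₂(0.1667) = 0.4308
  p(1,2)=1/6: -0.1667 × log₂(0.1667) = 0.4308
  p(2,0)=1/12: -0.0833 × log₂(0.0833) = 0.2987
  p(2,1)=1/18: -0.0556 × log₂(0.0556) = 0.2317
  p(2,2)=7/36: -0.1944 × log₂(0.1944) = 0.4594
H(X,Y) = 2.9178 bits


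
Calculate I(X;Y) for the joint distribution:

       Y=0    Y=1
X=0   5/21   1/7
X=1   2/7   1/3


H(X) = 0.9587, H(Y) = 0.9984, H(X,Y) = 1.9387
I(X;Y) = H(X) + H(Y) - H(X,Y) = 0.0184 bits


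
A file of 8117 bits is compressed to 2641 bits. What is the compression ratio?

Compression ratio = Original / Compressed
= 8117 / 2641 = 3.07:1


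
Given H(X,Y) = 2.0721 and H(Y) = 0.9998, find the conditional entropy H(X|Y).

Chain rule: H(X,Y) = H(X|Y) + H(Y)
H(X|Y) = H(X,Y) - H(Y) = 2.0721 - 0.9998 = 1.0723 bits


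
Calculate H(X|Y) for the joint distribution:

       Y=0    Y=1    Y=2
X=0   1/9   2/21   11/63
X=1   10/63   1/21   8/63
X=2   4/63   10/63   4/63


H(X|Y) = Σ_y p(y) H(X|Y=y)
  p(Y=0) = 1/3, H(X|Y=0) = 1.4937
  p(Y=1) = 19/63, H(X|Y=1) = 1.4330
  p(Y=2) = 23/63, H(X|Y=2) = 1.4777
H(X|Y) = 0.3333×1.4937 + 0.3016×1.4330 + 0.3651×1.4777 = 1.4696 bits


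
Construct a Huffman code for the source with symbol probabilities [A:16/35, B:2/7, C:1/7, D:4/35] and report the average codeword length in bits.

Huffman tree construction:
Combine smallest probabilities repeatedly
Resulting codes:
  A: 0 (length 1)
  B: 11 (length 2)
  C: 101 (length 3)
  D: 100 (length 3)
Average length = Σ p(s) × length(s) = 1.8000 bits


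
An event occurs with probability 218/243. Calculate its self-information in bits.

Information content I(x) = -log₂(p(x))
I = -log₂(218/243) = -log₂(0.8971)
I = 0.1566 bits


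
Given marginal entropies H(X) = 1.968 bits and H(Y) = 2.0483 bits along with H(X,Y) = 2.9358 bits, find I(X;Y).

I(X;Y) = H(X) + H(Y) - H(X,Y)
I(X;Y) = 1.968 + 2.0483 - 2.9358 = 1.0805 bits


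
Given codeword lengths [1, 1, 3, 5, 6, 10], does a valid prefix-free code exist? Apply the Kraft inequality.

Kraft inequality: Σ 2^(-l_i) ≤ 1 for prefix-free code
Calculating: 2^(-1) + 2^(-1) + 2^(-3) + 2^(-5) + 2^(-6) + 2^(-10)
= 0.5 + 0.5 + 0.125 + 0.03125 + 0.015625 + 0.0009765625
= 1.1729
Since 1.1729 > 1, prefix-free code does not exist


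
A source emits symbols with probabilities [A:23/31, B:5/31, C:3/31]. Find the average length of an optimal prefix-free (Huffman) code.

Huffman tree construction:
Combine smallest probabilities repeatedly
Resulting codes:
  A: 1 (length 1)
  B: 01 (length 2)
  C: 00 (length 2)
Average length = Σ p(s) × length(s) = 1.2581 bits


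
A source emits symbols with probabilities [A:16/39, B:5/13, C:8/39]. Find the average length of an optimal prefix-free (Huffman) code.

Huffman tree construction:
Combine smallest probabilities repeatedly
Resulting codes:
  A: 0 (length 1)
  B: 11 (length 2)
  C: 10 (length 2)
Average length = Σ p(s) × length(s) = 1.5897 bits


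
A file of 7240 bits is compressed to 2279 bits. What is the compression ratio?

Compression ratio = Original / Compressed
= 7240 / 2279 = 3.18:1


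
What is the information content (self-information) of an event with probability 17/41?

Information content I(x) = -log₂(p(x))
I = -log₂(17/41) = -log₂(0.4146)
I = 1.2701 bits


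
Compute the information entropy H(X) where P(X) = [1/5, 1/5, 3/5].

H(X) = -Σ p(x) log₂ p(x)
  -1/5 × log₂(1/5) = 0.4644
  -1/5 × log₂(1/5) = 0.4644
  -3/5 × log₂(3/5) = 0.4422
H(X) = 1.3710 bits


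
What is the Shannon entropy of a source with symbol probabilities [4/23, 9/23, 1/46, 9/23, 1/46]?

H(X) = -Σ p(x) log₂ p(x)
  -4/23 × log₂(4/23) = 0.4389
  -9/23 × log₂(9/23) = 0.5297
  -1/46 × log₂(1/46) = 0.1201
  -9/23 × log₂(9/23) = 0.5297
  -1/46 × log₂(1/46) = 0.1201
H(X) = 1.7384 bits


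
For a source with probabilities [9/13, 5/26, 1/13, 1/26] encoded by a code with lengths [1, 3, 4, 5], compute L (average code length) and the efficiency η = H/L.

Average length L = Σ p_i × l_i = 1.7692 bits
Entropy H = 1.2901 bits
Efficiency η = H/L × 100% = 72.92%


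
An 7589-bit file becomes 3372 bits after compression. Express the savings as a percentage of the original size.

Space savings = (1 - Compressed/Original) × 100%
= (1 - 3372/7589) × 100%
= 55.57%


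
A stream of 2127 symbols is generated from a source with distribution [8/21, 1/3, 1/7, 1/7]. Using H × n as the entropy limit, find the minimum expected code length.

Entropy H = 1.8608 bits/symbol
Minimum bits = H × n = 1.8608 × 2127
= 3957.98 bits


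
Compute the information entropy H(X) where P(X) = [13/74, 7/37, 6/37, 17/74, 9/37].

H(X) = -Σ p(x) log₂ p(x)
  -13/74 × log₂(13/74) = 0.4408
  -7/37 × log₂(7/37) = 0.4545
  -6/37 × log₂(6/37) = 0.4256
  -17/74 × log₂(17/74) = 0.4875
  -9/37 × log₂(9/37) = 0.4961
H(X) = 2.3044 bits


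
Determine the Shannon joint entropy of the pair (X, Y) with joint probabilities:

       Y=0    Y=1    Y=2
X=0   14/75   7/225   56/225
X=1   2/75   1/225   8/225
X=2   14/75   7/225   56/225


H(X,Y) = -Σ p(x,y) log₂ p(x,y)
  p(0,0)=14/75: -0.1867 × log₂(0.1867) = 0.4520
  p(0,1)=7/225: -0.0311 × log₂(0.0311) = 0.1558
  p(0,2)=56/225: -0.2489 × log₂(0.2489) = 0.4994
  p(1,0)=2/75: -0.0267 × log₂(0.0267) = 0.1394
  p(1,1)=1/225: -0.0044 × log₂(0.0044) = 0.0347
  p(1,2)=8/225: -0.0356 × log₂(0.0356) = 0.1712
  p(2,0)=14/75: -0.1867 × log₂(0.1867) = 0.4520
  p(2,1)=7/225: -0.0311 × log₂(0.0311) = 0.1558
  p(2,2)=56/225: -0.2489 × log₂(0.2489) = 0.4994
H(X,Y) = 2.5596 bits


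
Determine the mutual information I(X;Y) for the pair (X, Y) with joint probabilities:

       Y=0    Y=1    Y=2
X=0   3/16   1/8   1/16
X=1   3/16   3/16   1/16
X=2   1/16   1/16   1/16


H(X) = 1.5052, H(Y) = 1.5052, H(X,Y) = 2.9835
I(X;Y) = H(X) + H(Y) - H(X,Y) = 0.0270 bits


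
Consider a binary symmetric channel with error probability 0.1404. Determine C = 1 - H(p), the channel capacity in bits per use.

For BSC with error probability p:
C = 1 - H(p) where H(p) is binary entropy
H(0.1404) = -0.1404 × log₂(0.1404) - 0.8596 × log₂(0.8596)
H(p) = 0.5853
C = 1 - 0.5853 = 0.4147 bits/use


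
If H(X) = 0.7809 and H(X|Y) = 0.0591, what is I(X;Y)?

I(X;Y) = H(X) - H(X|Y)
I(X;Y) = 0.7809 - 0.0591 = 0.7218 bits


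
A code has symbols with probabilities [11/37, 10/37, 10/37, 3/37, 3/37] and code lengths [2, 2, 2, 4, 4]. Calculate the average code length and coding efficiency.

Average length L = Σ p_i × l_i = 2.3243 bits
Entropy H = 2.1283 bits
Efficiency η = H/L × 100% = 91.57%


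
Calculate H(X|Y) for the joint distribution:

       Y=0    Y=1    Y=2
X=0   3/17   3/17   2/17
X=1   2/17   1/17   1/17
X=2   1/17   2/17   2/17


H(X|Y) = Σ_y p(y) H(X|Y=y)
  p(Y=0) = 6/17, H(X|Y=0) = 1.4591
  p(Y=1) = 6/17, H(X|Y=1) = 1.4591
  p(Y=2) = 5/17, H(X|Y=2) = 1.5219
H(X|Y) = 0.3529×1.4591 + 0.3529×1.4591 + 0.2941×1.5219 = 1.4776 bits


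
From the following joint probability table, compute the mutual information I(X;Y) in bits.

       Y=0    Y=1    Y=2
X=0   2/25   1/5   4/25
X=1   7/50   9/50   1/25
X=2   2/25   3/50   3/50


H(X) = 1.5161, H(Y) = 1.5475, H(X,Y) = 2.9857
I(X;Y) = H(X) + H(Y) - H(X,Y) = 0.0780 bits


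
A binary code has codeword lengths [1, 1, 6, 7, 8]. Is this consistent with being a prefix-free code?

Kraft inequality: Σ 2^(-l_i) ≤ 1 for prefix-free code
Calculating: 2^(-1) + 2^(-1) + 2^(-6) + 2^(-7) + 2^(-8)
= 0.5 + 0.5 + 0.015625 + 0.0078125 + 0.00390625
= 1.0273
Since 1.0273 > 1, prefix-free code does not exist


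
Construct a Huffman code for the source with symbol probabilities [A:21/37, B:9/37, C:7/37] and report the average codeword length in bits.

Huffman tree construction:
Combine smallest probabilities repeatedly
Resulting codes:
  A: 1 (length 1)
  B: 01 (length 2)
  C: 00 (length 2)
Average length = Σ p(s) × length(s) = 1.4324 bits


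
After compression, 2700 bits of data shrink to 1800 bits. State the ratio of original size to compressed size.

Compression ratio = Original / Compressed
= 2700 / 1800 = 1.50:1


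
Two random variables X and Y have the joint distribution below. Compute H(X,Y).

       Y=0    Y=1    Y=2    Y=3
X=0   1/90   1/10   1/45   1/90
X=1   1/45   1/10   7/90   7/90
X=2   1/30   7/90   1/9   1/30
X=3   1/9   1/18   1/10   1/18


H(X,Y) = -Σ p(x,y) log₂ p(x,y)
  p(0,0)=1/90: -0.0111 × log₂(0.0111) = 0.0721
  p(0,1)=1/10: -0.1000 × log₂(0.1000) = 0.3322
  p(0,2)=1/45: -0.0222 × log₂(0.0222) = 0.1220
  p(0,3)=1/90: -0.0111 × log₂(0.0111) = 0.0721
  p(1,0)=1/45: -0.0222 × log₂(0.0222) = 0.1220
  p(1,1)=1/10: -0.1000 × log₂(0.1000) = 0.3322
  p(1,2)=7/90: -0.0778 × log₂(0.0778) = 0.2866
  p(1,3)=7/90: -0.0778 × log₂(0.0778) = 0.2866
  p(2,0)=1/30: -0.0333 × log₂(0.0333) = 0.1636
  p(2,1)=7/90: -0.0778 × log₂(0.0778) = 0.2866
  p(2,2)=1/9: -0.1111 × log₂(0.1111) = 0.3522
  p(2,3)=1/30: -0.0333 × log₂(0.0333) = 0.1636
  p(3,0)=1/9: -0.1111 × log₂(0.1111) = 0.3522
  p(3,1)=1/18: -0.0556 × log₂(0.0556) = 0.2317
  p(3,2)=1/10: -0.1000 × log₂(0.1000) = 0.3322
  p(3,3)=1/18: -0.0556 × log₂(0.0556) = 0.2317
H(X,Y) = 3.7395 bits


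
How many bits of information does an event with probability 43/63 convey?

Information content I(x) = -log₂(p(x))
I = -log₂(43/63) = -log₂(0.6825)
I = 0.5510 bits


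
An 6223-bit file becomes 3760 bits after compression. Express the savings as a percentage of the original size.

Space savings = (1 - Compressed/Original) × 100%
= (1 - 3760/6223) × 100%
= 39.58%


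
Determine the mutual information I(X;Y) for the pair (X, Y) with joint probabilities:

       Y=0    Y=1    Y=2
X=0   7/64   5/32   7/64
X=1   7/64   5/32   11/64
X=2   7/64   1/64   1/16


H(X) = 1.5052, H(Y) = 1.5846, H(X,Y) = 3.0141
I(X;Y) = H(X) + H(Y) - H(X,Y) = 0.0758 bits


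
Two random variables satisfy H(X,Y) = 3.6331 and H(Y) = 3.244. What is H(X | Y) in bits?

Chain rule: H(X,Y) = H(X|Y) + H(Y)
H(X|Y) = H(X,Y) - H(Y) = 3.6331 - 3.244 = 0.3891 bits


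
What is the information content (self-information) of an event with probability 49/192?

Information content I(x) = -log₂(p(x))
I = -log₂(49/192) = -log₂(0.2552)
I = 1.9703 bits


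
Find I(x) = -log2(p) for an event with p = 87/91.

Information content I(x) = -log₂(p(x))
I = -log₂(87/91) = -log₂(0.9560)
I = 0.0649 bits


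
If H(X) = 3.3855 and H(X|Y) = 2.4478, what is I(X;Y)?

I(X;Y) = H(X) - H(X|Y)
I(X;Y) = 3.3855 - 2.4478 = 0.9377 bits


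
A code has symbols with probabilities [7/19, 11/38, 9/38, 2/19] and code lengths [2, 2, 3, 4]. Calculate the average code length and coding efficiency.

Average length L = Σ p_i × l_i = 2.4474 bits
Entropy H = 1.8825 bits
Efficiency η = H/L × 100% = 76.92%


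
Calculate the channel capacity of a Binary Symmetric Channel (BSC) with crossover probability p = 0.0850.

For BSC with error probability p:
C = 1 - H(p) where H(p) is binary entropy
H(0.0850) = -0.0850 × log₂(0.0850) - 0.9150 × log₂(0.9150)
H(p) = 0.4196
C = 1 - 0.4196 = 0.5804 bits/use


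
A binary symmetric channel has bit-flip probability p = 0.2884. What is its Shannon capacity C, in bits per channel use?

For BSC with error probability p:
C = 1 - H(p) where H(p) is binary entropy
H(0.2884) = -0.2884 × log₂(0.2884) - 0.7116 × log₂(0.7116)
H(p) = 0.8666
C = 1 - 0.8666 = 0.1334 bits/use


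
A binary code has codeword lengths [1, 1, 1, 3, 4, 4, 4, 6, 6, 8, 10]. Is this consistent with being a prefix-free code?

Kraft inequality: Σ 2^(-l_i) ≤ 1 for prefix-free code
Calculating: 2^(-1) + 2^(-1) + 2^(-1) + 2^(-3) + 2^(-4) + 2^(-4) + 2^(-4) + 2^(-6) + 2^(-6) + 2^(-8) + 2^(-10)
= 0.5 + 0.5 + 0.5 + 0.125 + 0.0625 + 0.0625 + 0.0625 + 0.015625 + 0.015625 + 0.00390625 + 0.0009765625
= 1.8486
Since 1.8486 > 1, prefix-free code does not exist


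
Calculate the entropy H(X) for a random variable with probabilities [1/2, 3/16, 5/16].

H(X) = -Σ p(x) log₂ p(x)
  -1/2 × log₂(1/2) = 0.5000
  -3/16 × log₂(3/16) = 0.4528
  -5/16 × log₂(5/16) = 0.5244
H(X) = 1.4772 bits


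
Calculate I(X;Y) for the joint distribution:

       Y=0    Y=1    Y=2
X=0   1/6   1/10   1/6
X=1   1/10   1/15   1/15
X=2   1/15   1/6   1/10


H(X) = 1.5410, H(Y) = 1.5850, H(X,Y) = 3.0704
I(X;Y) = H(X) + H(Y) - H(X,Y) = 0.0555 bits


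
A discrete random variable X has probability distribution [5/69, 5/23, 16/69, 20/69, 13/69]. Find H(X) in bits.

H(X) = -Σ p(x) log₂ p(x)
  -5/69 × log₂(5/69) = 0.2744
  -5/23 × log₂(5/23) = 0.4786
  -16/69 × log₂(16/69) = 0.4889
  -20/69 × log₂(20/69) = 0.5179
  -13/69 × log₂(13/69) = 0.4537
H(X) = 2.2135 bits


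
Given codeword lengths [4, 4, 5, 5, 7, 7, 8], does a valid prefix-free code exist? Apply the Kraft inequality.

Kraft inequality: Σ 2^(-l_i) ≤ 1 for prefix-free code
Calculating: 2^(-4) + 2^(-4) + 2^(-5) + 2^(-5) + 2^(-7) + 2^(-7) + 2^(-8)
= 0.0625 + 0.0625 + 0.03125 + 0.03125 + 0.0078125 + 0.0078125 + 0.00390625
= 0.2070
Since 0.2070 ≤ 1, prefix-free code exists


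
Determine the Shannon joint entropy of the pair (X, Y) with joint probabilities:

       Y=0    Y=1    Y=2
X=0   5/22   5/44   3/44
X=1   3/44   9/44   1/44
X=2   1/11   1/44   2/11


H(X,Y) = -Σ p(x,y) log₂ p(x,y)
  p(0,0)=5/22: -0.2273 × log₂(0.2273) = 0.4858
  p(0,1)=5/44: -0.1136 × log₂(0.1136) = 0.3565
  p(0,2)=3/44: -0.0682 × log₂(0.0682) = 0.2642
  p(1,0)=3/44: -0.0682 × log₂(0.0682) = 0.2642
  p(1,1)=9/44: -0.2045 × log₂(0.2045) = 0.4683
  p(1,2)=1/44: -0.0227 × log₂(0.0227) = 0.1241
  p(2,0)=1/11: -0.0909 × log₂(0.0909) = 0.3145
  p(2,1)=1/44: -0.0227 × log₂(0.0227) = 0.1241
  p(2,2)=2/11: -0.1818 × log₂(0.1818) = 0.4472
H(X,Y) = 2.8488 bits


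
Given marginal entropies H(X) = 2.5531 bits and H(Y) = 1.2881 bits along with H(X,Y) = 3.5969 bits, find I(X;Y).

I(X;Y) = H(X) + H(Y) - H(X,Y)
I(X;Y) = 2.5531 + 1.2881 - 3.5969 = 0.2443 bits


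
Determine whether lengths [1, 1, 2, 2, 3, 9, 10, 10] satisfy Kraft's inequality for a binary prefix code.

Kraft inequality: Σ 2^(-l_i) ≤ 1 for prefix-free code
Calculating: 2^(-1) + 2^(-1) + 2^(-2) + 2^(-2) + 2^(-3) + 2^(-9) + 2^(-10) + 2^(-10)
= 0.5 + 0.5 + 0.25 + 0.25 + 0.125 + 0.001953125 + 0.0009765625 + 0.0009765625
= 1.6289
Since 1.6289 > 1, prefix-free code does not exist


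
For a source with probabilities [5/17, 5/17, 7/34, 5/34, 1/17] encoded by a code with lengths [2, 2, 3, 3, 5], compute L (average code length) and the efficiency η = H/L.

Average length L = Σ p_i × l_i = 2.5294 bits
Entropy H = 2.1551 bits
Efficiency η = H/L × 100% = 85.20%


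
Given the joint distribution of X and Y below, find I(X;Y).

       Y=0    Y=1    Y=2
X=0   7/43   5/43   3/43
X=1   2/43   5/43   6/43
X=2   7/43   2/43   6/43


H(X) = 1.5818, H(Y) = 1.5746, H(X,Y) = 3.0473
I(X;Y) = H(X) + H(Y) - H(X,Y) = 0.1091 bits


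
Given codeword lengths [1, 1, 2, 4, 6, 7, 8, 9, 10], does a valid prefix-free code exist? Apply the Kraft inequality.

Kraft inequality: Σ 2^(-l_i) ≤ 1 for prefix-free code
Calculating: 2^(-1) + 2^(-1) + 2^(-2) + 2^(-4) + 2^(-6) + 2^(-7) + 2^(-8) + 2^(-9) + 2^(-10)
= 0.5 + 0.5 + 0.25 + 0.0625 + 0.015625 + 0.0078125 + 0.00390625 + 0.001953125 + 0.0009765625
= 1.3428
Since 1.3428 > 1, prefix-free code does not exist


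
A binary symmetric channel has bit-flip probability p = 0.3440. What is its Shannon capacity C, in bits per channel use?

For BSC with error probability p:
C = 1 - H(p) where H(p) is binary entropy
H(0.3440) = -0.3440 × log₂(0.3440) - 0.6560 × log₂(0.6560)
H(p) = 0.9286
C = 1 - 0.9286 = 0.0714 bits/use


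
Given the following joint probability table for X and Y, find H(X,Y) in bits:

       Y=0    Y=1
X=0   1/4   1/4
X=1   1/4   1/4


H(X,Y) = -Σ p(x,y) log₂ p(x,y)
  p(0,0)=1/4: -0.2500 × log₂(0.2500) = 0.5000
  p(0,1)=1/4: -0.2500 × log₂(0.2500) = 0.5000
  p(1,0)=1/4: -0.2500 × log₂(0.2500) = 0.5000
  p(1,1)=1/4: -0.2500 × log₂(0.2500) = 0.5000
H(X,Y) = 2.0000 bits


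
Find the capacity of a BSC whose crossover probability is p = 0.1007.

For BSC with error probability p:
C = 1 - H(p) where H(p) is binary entropy
H(0.1007) = -0.1007 × log₂(0.1007) - 0.8993 × log₂(0.8993)
H(p) = 0.4712
C = 1 - 0.4712 = 0.5288 bits/use


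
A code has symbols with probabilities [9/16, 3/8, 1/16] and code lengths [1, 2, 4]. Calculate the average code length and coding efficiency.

Average length L = Σ p_i × l_i = 1.5625 bits
Entropy H = 1.2476 bits
Efficiency η = H/L × 100% = 79.84%


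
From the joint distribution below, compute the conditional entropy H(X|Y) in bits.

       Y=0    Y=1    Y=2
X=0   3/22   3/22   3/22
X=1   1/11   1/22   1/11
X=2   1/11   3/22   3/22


H(X|Y) = Σ_y p(y) H(X|Y=y)
  p(Y=0) = 7/22, H(X|Y=0) = 1.5567
  p(Y=1) = 7/22, H(X|Y=1) = 1.4488
  p(Y=2) = 4/11, H(X|Y=2) = 1.5613
H(X|Y) = 0.3182×1.5567 + 0.3182×1.4488 + 0.3636×1.5613 = 1.5240 bits


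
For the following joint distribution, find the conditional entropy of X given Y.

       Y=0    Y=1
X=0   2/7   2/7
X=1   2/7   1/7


H(X|Y) = Σ_y p(y) H(X|Y=y)
  p(Y=0) = 4/7, H(X|Y=0) = 1.0000
  p(Y=1) = 3/7, H(X|Y=1) = 0.9183
H(X|Y) = 0.5714×1.0000 + 0.4286×0.9183 = 0.9650 bits


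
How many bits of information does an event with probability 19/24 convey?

Information content I(x) = -log₂(p(x))
I = -log₂(19/24) = -log₂(0.7917)
I = 0.3370 bits


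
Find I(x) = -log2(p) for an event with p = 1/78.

Information content I(x) = -log₂(p(x))
I = -log₂(1/78) = -log₂(0.0128)
I = 6.2854 bits


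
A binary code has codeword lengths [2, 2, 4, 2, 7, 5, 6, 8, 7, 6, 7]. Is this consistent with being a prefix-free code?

Kraft inequality: Σ 2^(-l_i) ≤ 1 for prefix-free code
Calculating: 2^(-2) + 2^(-2) + 2^(-4) + 2^(-2) + 2^(-7) + 2^(-5) + 2^(-6) + 2^(-8) + 2^(-7) + 2^(-6) + 2^(-7)
= 0.25 + 0.25 + 0.0625 + 0.25 + 0.0078125 + 0.03125 + 0.015625 + 0.00390625 + 0.0078125 + 0.015625 + 0.0078125
= 0.9023
Since 0.9023 ≤ 1, prefix-free code exists


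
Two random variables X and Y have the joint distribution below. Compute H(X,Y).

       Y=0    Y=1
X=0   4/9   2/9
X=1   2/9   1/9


H(X,Y) = -Σ p(x,y) log₂ p(x,y)
  p(0,0)=4/9: -0.4444 × log₂(0.4444) = 0.5200
  p(0,1)=2/9: -0.2222 × log₂(0.2222) = 0.4822
  p(1,0)=2/9: -0.2222 × log₂(0.2222) = 0.4822
  p(1,1)=1/9: -0.1111 × log₂(0.1111) = 0.3522
H(X,Y) = 1.8366 bits


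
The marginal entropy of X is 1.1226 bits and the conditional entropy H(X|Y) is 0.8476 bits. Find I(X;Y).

I(X;Y) = H(X) - H(X|Y)
I(X;Y) = 1.1226 - 0.8476 = 0.275 bits


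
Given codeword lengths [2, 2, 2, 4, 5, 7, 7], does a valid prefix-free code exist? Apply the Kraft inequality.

Kraft inequality: Σ 2^(-l_i) ≤ 1 for prefix-free code
Calculating: 2^(-2) + 2^(-2) + 2^(-2) + 2^(-4) + 2^(-5) + 2^(-7) + 2^(-7)
= 0.25 + 0.25 + 0.25 + 0.0625 + 0.03125 + 0.0078125 + 0.0078125
= 0.8594
Since 0.8594 ≤ 1, prefix-free code exists


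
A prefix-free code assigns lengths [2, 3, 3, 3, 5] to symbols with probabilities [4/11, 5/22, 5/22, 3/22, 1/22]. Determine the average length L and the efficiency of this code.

Average length L = Σ p_i × l_i = 2.7273 bits
Entropy H = 2.0970 bits
Efficiency η = H/L × 100% = 76.89%


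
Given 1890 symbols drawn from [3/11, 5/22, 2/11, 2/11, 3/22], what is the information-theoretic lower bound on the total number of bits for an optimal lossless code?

Entropy H = 2.2833 bits/symbol
Minimum bits = H × n = 2.2833 × 1890
= 4315.49 bits


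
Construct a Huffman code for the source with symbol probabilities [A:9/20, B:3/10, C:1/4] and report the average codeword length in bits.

Huffman tree construction:
Combine smallest probabilities repeatedly
Resulting codes:
  A: 0 (length 1)
  B: 11 (length 2)
  C: 10 (length 2)
Average length = Σ p(s) × length(s) = 1.5500 bits


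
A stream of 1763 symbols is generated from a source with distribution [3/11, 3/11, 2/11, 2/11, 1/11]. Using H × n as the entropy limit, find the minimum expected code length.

Entropy H = 2.2313 bits/symbol
Minimum bits = H × n = 2.2313 × 1763
= 3933.73 bits


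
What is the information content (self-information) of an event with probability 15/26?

Information content I(x) = -log₂(p(x))
I = -log₂(15/26) = -log₂(0.5769)
I = 0.7935 bits


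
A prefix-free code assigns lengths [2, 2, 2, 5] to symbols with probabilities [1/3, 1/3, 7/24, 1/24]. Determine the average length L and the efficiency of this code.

Average length L = Σ p_i × l_i = 2.1250 bits
Entropy H = 1.7662 bits
Efficiency η = H/L × 100% = 83.11%


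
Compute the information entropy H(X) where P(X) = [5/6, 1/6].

H(X) = -Σ p(x) log₂ p(x)
  -5/6 × log₂(5/6) = 0.2192
  -1/6 × log₂(1/6) = 0.4308
H(X) = 0.6500 bits


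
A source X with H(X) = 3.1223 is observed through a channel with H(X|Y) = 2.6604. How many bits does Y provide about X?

I(X;Y) = H(X) - H(X|Y)
I(X;Y) = 3.1223 - 2.6604 = 0.4619 bits


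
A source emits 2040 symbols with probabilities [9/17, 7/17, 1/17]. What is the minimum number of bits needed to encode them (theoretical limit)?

Entropy H = 1.2533 bits/symbol
Minimum bits = H × n = 1.2533 × 2040
= 2556.73 bits


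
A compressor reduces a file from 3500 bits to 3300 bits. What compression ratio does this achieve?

Compression ratio = Original / Compressed
= 3500 / 3300 = 1.06:1


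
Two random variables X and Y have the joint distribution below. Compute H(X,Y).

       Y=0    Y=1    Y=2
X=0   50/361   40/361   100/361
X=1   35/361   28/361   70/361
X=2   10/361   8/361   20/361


H(X,Y) = -Σ p(x,y) log₂ p(x,y)
  p(0,0)=50/361: -0.1385 × log₂(0.1385) = 0.3950
  p(0,1)=40/361: -0.1108 × log₂(0.1108) = 0.3517
  p(0,2)=100/361: -0.2770 × log₂(0.2770) = 0.5130
  p(1,0)=35/361: -0.0970 × log₂(0.0970) = 0.3264
  p(1,1)=28/361: -0.0776 × log₂(0.0776) = 0.2861
  p(1,2)=70/361: -0.1939 × log₂(0.1939) = 0.4589
  p(2,0)=10/361: -0.0277 × log₂(0.0277) = 0.1433
  p(2,1)=8/361: -0.0222 × log₂(0.0222) = 0.1218
  p(2,2)=20/361: -0.0554 × log₂(0.0554) = 0.2312
H(X,Y) = 2.8275 bits


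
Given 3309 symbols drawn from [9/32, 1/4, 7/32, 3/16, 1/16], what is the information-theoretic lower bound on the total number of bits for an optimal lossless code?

Entropy H = 2.1972 bits/symbol
Minimum bits = H × n = 2.1972 × 3309
= 7270.43 bits


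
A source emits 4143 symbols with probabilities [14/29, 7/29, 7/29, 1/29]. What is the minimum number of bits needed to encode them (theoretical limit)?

Entropy H = 1.6647 bits/symbol
Minimum bits = H × n = 1.6647 × 4143
= 6896.74 bits


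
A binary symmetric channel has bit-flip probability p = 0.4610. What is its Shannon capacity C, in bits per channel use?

For BSC with error probability p:
C = 1 - H(p) where H(p) is binary entropy
H(0.4610) = -0.4610 × log₂(0.4610) - 0.5390 × log₂(0.5390)
H(p) = 0.9956
C = 1 - 0.9956 = 0.0044 bits/use


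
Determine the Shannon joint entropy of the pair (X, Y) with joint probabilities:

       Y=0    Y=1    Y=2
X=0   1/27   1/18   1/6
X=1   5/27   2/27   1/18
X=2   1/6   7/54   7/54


H(X,Y) = -Σ p(x,y) log₂ p(x,y)
  p(0,0)=1/27: -0.0370 × log₂(0.0370) = 0.1761
  p(0,1)=1/18: -0.0556 × log₂(0.0556) = 0.2317
  p(0,2)=1/6: -0.1667 × log₂(0.1667) = 0.4308
  p(1,0)=5/27: -0.1852 × log₂(0.1852) = 0.4505
  p(1,1)=2/27: -0.0741 × log₂(0.0741) = 0.2781
  p(1,2)=1/18: -0.0556 × log₂(0.0556) = 0.2317
  p(2,0)=1/6: -0.1667 × log₂(0.1667) = 0.4308
  p(2,1)=7/54: -0.1296 × log₂(0.1296) = 0.3821
  p(2,2)=7/54: -0.1296 × log₂(0.1296) = 0.3821
H(X,Y) = 2.9939 bits


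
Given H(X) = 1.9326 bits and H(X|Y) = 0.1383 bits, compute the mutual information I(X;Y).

I(X;Y) = H(X) - H(X|Y)
I(X;Y) = 1.9326 - 0.1383 = 1.7943 bits


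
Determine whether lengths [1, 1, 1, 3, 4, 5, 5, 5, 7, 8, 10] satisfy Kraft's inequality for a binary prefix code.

Kraft inequality: Σ 2^(-l_i) ≤ 1 for prefix-free code
Calculating: 2^(-1) + 2^(-1) + 2^(-1) + 2^(-3) + 2^(-4) + 2^(-5) + 2^(-5) + 2^(-5) + 2^(-7) + 2^(-8) + 2^(-10)
= 0.5 + 0.5 + 0.5 + 0.125 + 0.0625 + 0.03125 + 0.03125 + 0.03125 + 0.0078125 + 0.00390625 + 0.0009765625
= 1.7939
Since 1.7939 > 1, prefix-free code does not exist


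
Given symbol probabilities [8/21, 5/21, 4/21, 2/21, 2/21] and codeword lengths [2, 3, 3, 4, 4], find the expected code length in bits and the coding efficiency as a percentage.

Average length L = Σ p_i × l_i = 2.8095 bits
Entropy H = 2.1252 bits
Efficiency η = H/L × 100% = 75.64%


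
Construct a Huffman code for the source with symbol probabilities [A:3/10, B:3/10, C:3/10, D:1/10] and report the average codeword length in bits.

Huffman tree construction:
Combine smallest probabilities repeatedly
Resulting codes:
  A: 01 (length 2)
  B: 10 (length 2)
  C: 11 (length 2)
  D: 00 (length 2)
Average length = Σ p(s) × length(s) = 2.0000 bits


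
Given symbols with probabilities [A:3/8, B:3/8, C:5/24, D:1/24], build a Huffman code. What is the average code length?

Huffman tree construction:
Combine smallest probabilities repeatedly
Resulting codes:
  A: 11 (length 2)
  B: 0 (length 1)
  C: 101 (length 3)
  D: 100 (length 3)
Average length = Σ p(s) × length(s) = 1.8750 bits


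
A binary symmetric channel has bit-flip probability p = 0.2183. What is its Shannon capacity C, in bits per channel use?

For BSC with error probability p:
C = 1 - H(p) where H(p) is binary entropy
H(0.2183) = -0.2183 × log₂(0.2183) - 0.7817 × log₂(0.7817)
H(p) = 0.7571
C = 1 - 0.7571 = 0.2429 bits/use


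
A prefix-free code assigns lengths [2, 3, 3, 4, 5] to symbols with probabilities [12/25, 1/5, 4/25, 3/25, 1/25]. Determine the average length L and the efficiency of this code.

Average length L = Σ p_i × l_i = 2.7200 bits
Entropy H = 1.9485 bits
Efficiency η = H/L × 100% = 71.64%


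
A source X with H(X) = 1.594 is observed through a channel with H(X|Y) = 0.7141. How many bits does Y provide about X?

I(X;Y) = H(X) - H(X|Y)
I(X;Y) = 1.594 - 0.7141 = 0.8799 bits


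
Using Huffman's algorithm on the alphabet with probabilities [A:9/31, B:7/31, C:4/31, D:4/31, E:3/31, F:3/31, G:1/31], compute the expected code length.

Huffman tree construction:
Combine smallest probabilities repeatedly
Resulting codes:
  A: 11 (length 2)
  B: 00 (length 2)
  C: 011 (length 3)
  D: 100 (length 3)
  E: 1011 (length 4)
  F: 010 (length 3)
  G: 1010 (length 4)
Average length = Σ p(s) × length(s) = 2.6129 bits


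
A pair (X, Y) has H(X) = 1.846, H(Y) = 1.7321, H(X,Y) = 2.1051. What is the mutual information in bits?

I(X;Y) = H(X) + H(Y) - H(X,Y)
I(X;Y) = 1.846 + 1.7321 - 2.1051 = 1.473 bits


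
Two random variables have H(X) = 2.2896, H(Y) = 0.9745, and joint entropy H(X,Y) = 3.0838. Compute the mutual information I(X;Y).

I(X;Y) = H(X) + H(Y) - H(X,Y)
I(X;Y) = 2.2896 + 0.9745 - 3.0838 = 0.1803 bits


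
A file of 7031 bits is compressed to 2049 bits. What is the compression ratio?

Compression ratio = Original / Compressed
= 7031 / 2049 = 3.43:1


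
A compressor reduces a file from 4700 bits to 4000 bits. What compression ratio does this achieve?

Compression ratio = Original / Compressed
= 4700 / 4000 = 1.18:1


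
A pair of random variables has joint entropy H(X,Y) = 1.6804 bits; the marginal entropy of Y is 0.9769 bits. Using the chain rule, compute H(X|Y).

Chain rule: H(X,Y) = H(X|Y) + H(Y)
H(X|Y) = H(X,Y) - H(Y) = 1.6804 - 0.9769 = 0.7035 bits


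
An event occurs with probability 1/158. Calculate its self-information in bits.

Information content I(x) = -log₂(p(x))
I = -log₂(1/158) = -log₂(0.0063)
I = 7.3038 bits


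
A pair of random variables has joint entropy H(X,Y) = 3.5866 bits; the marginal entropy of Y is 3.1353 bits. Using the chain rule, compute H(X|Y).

Chain rule: H(X,Y) = H(X|Y) + H(Y)
H(X|Y) = H(X,Y) - H(Y) = 3.5866 - 3.1353 = 0.4513 bits


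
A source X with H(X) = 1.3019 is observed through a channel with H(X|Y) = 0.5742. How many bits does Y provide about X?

I(X;Y) = H(X) - H(X|Y)
I(X;Y) = 1.3019 - 0.5742 = 0.7277 bits


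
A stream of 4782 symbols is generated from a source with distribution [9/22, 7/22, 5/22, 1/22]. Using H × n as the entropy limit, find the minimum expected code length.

Entropy H = 1.7417 bits/symbol
Minimum bits = H × n = 1.7417 × 4782
= 8328.73 bits


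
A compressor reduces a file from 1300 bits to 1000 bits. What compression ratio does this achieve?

Compression ratio = Original / Compressed
= 1300 / 1000 = 1.30:1


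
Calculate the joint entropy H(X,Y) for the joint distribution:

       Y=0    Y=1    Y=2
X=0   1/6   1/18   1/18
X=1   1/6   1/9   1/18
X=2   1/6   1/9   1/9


H(X,Y) = -Σ p(x,y) log₂ p(x,y)
  p(0,0)=1/6: -0.1667 × log₂(0.1667) = 0.4308
  p(0,1)=1/18: -0.0556 × log₂(0.0556) = 0.2317
  p(0,2)=1/18: -0.0556 × log₂(0.0556) = 0.2317
  p(1,0)=1/6: -0.1667 × log₂(0.1667) = 0.4308
  p(1,1)=1/9: -0.1111 × log₂(0.1111) = 0.3522
  p(1,2)=1/18: -0.0556 × log₂(0.0556) = 0.2317
  p(2,0)=1/6: -0.1667 × log₂(0.1667) = 0.4308
  p(2,1)=1/9: -0.1111 × log₂(0.1111) = 0.3522
  p(2,2)=1/9: -0.1111 × log₂(0.1111) = 0.3522
H(X,Y) = 3.0441 bits


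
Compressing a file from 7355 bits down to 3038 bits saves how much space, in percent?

Space savings = (1 - Compressed/Original) × 100%
= (1 - 3038/7355) × 100%
= 58.69%


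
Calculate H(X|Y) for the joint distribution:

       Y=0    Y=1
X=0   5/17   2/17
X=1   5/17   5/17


H(X|Y) = Σ_y p(y) H(X|Y=y)
  p(Y=0) = 10/17, H(X|Y=0) = 1.0000
  p(Y=1) = 7/17, H(X|Y=1) = 0.8631
H(X|Y) = 0.5882×1.0000 + 0.4118×0.8631 = 0.9436 bits


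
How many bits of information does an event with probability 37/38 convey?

Information content I(x) = -log₂(p(x))
I = -log₂(37/38) = -log₂(0.9737)
I = 0.0385 bits


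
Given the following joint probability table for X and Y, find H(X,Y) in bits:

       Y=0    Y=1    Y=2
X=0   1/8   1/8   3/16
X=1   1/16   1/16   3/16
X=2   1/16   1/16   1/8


H(X,Y) = -Σ p(x,y) log₂ p(x,y)
  p(0,0)=1/8: -0.1250 × log₂(0.1250) = 0.3750
  p(0,1)=1/8: -0.1250 × log₂(0.1250) = 0.3750
  p(0,2)=3/16: -0.1875 × log₂(0.1875) = 0.4528
  p(1,0)=1/16: -0.0625 × log₂(0.0625) = 0.2500
  p(1,1)=1/16: -0.0625 × log₂(0.0625) = 0.2500
  p(1,2)=3/16: -0.1875 × log₂(0.1875) = 0.4528
  p(2,0)=1/16: -0.0625 × log₂(0.0625) = 0.2500
  p(2,1)=1/16: -0.0625 × log₂(0.0625) = 0.2500
  p(2,2)=1/8: -0.1250 × log₂(0.1250) = 0.3750
H(X,Y) = 3.0306 bits


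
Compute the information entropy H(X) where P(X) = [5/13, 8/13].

H(X) = -Σ p(x) log₂ p(x)
  -5/13 × log₂(5/13) = 0.5302
  -8/13 × log₂(8/13) = 0.4310
H(X) = 0.9612 bits


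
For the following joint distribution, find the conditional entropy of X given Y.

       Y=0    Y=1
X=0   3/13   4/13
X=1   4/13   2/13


H(X|Y) = Σ_y p(y) H(X|Y=y)
  p(Y=0) = 7/13, H(X|Y=0) = 0.9852
  p(Y=1) = 6/13, H(X|Y=1) = 0.9183
H(X|Y) = 0.5385×0.9852 + 0.4615×0.9183 = 0.9543 bits


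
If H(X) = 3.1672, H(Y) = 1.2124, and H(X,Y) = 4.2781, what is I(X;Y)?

I(X;Y) = H(X) + H(Y) - H(X,Y)
I(X;Y) = 3.1672 + 1.2124 - 4.2781 = 0.1015 bits


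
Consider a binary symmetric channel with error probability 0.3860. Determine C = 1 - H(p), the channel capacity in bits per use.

For BSC with error probability p:
C = 1 - H(p) where H(p) is binary entropy
H(0.3860) = -0.3860 × log₂(0.3860) - 0.6140 × log₂(0.6140)
H(p) = 0.9622
C = 1 - 0.9622 = 0.0378 bits/use


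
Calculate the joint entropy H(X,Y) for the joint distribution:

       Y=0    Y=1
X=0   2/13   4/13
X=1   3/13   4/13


H(X,Y) = -Σ p(x,y) log₂ p(x,y)
  p(0,0)=2/13: -0.1538 × log₂(0.1538) = 0.4155
  p(0,1)=4/13: -0.3077 × log₂(0.3077) = 0.5232
  p(1,0)=3/13: -0.2308 × log₂(0.2308) = 0.4882
  p(1,1)=4/13: -0.3077 × log₂(0.3077) = 0.5232
H(X,Y) = 1.9501 bits
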